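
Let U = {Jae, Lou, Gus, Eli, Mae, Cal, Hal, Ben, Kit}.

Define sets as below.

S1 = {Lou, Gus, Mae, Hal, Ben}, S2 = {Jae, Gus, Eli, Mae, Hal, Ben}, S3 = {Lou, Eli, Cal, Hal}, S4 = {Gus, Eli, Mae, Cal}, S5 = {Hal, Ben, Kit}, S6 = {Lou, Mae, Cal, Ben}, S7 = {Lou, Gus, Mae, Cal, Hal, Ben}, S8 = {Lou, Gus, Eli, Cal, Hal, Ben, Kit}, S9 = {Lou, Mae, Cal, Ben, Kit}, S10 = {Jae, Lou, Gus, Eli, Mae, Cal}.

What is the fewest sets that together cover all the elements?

2

S5 and S10 cover everything between them: the union {Jae, Lou, Gus, Eli, Mae, Cal, Hal, Ben, Kit} is all of U.
No single set has all 9 elements (the largest, S8, has 7), so 2 is optimal.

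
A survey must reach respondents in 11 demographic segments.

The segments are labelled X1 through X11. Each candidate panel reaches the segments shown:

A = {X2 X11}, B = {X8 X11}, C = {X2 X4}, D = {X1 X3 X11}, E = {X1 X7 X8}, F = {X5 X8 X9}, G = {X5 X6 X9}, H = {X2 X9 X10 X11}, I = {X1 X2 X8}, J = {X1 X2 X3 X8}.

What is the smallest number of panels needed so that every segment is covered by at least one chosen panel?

Take {C, D, E, G, H}. Their union is {X1, X2, X3, X4, X5, X6, X7, X8, X9, X10, X11}, which is all 11 segments.
No 4 of the 10 panels cover everything (all 210 combinations miss at least one segment), so 5 is optimal.

5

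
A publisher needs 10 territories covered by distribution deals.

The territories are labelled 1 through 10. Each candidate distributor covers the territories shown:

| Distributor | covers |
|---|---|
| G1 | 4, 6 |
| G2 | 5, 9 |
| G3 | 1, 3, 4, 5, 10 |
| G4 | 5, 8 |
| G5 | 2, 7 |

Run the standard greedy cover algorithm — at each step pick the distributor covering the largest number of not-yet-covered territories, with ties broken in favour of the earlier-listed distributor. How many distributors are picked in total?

5

Greedy: pick G3 (covers 5 new) → pick G5 (covers 2 new) → pick G1 (covers 1 new) → pick G2 (covers 1 new) → pick G4 (covers 1 new). Total picks: 5.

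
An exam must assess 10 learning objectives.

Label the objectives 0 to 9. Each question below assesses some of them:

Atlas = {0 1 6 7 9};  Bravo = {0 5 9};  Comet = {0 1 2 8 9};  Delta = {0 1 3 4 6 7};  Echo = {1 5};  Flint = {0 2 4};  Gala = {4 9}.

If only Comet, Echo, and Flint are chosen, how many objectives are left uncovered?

Union of Comet, Echo, Flint = {0, 1, 2, 4, 5, 8, 9}.
Not covered: 3, 6, 7 — 3 objectives.

3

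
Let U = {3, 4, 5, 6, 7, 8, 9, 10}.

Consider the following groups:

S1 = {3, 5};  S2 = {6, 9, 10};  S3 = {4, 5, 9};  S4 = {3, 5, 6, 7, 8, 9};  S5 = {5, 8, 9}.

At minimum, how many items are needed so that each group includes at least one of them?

2

H = {5, 10} meets every group (each contains at least one member of H), and |H| = 2.
The groups S1, S2 are pairwise disjoint, so any hitting set needs a separate item for each — at least 2. Hence 2 is optimal.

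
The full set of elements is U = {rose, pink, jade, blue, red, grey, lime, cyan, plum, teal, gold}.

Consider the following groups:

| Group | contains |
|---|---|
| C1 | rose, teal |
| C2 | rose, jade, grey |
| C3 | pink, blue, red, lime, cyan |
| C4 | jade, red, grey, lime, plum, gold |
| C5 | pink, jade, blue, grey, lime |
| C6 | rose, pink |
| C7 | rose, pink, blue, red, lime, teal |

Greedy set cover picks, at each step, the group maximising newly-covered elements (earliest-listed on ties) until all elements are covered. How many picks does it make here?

Greedy: pick C4 (covers 6 new) → pick C7 (covers 4 new) → pick C3 (covers 1 new). Total picks: 3.

3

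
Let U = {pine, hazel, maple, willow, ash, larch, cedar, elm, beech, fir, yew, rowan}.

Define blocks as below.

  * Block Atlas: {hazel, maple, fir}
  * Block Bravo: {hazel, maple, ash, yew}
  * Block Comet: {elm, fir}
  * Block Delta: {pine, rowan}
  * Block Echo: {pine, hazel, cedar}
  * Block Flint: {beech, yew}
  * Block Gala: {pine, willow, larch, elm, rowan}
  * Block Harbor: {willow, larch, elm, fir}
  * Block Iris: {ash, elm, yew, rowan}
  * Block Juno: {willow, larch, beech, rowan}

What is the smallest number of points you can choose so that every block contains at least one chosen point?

Take H = {pine, fir, yew, rowan}. Each listed block contains at least one of these, so H is a hitting set of size 4.
No choice of 3 points meets every block, so 4 is the minimum.

4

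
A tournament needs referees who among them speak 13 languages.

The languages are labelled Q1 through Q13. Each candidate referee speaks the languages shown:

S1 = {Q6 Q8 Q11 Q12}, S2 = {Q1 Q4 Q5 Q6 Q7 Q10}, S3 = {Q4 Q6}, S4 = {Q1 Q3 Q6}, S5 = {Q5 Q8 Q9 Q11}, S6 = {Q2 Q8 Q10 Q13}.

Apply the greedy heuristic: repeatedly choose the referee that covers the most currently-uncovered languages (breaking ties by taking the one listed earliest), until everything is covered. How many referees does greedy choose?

5

Greedy: pick S2 (covers 6 new) → pick S1 (covers 3 new) → pick S6 (covers 2 new) → pick S4 (covers 1 new) → pick S5 (covers 1 new). Total picks: 5.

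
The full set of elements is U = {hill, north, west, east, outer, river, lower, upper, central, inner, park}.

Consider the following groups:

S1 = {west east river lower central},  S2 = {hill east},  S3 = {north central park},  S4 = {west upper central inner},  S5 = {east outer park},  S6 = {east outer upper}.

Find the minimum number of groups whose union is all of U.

S1, S2, S3, S4, and S6 cover everything between them: the union {hill, north, west, east, outer, river, lower, upper, central, inner, park} is all of U.
No 4 of the 6 groups cover everything (all 15 combinations miss at least one element), so 5 is optimal.

5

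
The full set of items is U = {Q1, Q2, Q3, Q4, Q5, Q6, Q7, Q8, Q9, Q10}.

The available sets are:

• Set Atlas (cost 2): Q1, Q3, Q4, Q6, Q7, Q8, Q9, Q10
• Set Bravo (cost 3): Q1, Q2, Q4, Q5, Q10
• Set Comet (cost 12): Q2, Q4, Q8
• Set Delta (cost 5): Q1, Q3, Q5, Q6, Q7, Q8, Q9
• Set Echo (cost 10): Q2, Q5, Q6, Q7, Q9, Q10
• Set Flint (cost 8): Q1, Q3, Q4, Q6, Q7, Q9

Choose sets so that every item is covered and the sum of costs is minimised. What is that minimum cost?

Atlas, Bravo together cover every item (Atlas ∪ Bravo = {Q1, Q2, Q3, Q4, Q5, Q6, Q7, Q8, Q9, Q10}); total cost 2 + 3 = 5.
No covering selection has total cost below 5.

5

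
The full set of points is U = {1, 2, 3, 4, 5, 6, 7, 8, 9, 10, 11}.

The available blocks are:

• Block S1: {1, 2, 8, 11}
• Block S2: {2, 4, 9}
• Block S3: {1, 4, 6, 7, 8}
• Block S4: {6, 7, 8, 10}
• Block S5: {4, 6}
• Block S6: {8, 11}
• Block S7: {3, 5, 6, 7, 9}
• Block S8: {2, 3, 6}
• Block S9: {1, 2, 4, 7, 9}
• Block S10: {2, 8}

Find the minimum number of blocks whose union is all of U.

4

Take {S1, S4, S7, S9}. Their union is {1, 2, 3, 4, 5, 6, 7, 8, 9, 10, 11}, which is all 11 points.
No 3 of the 10 blocks cover everything (all 120 combinations miss at least one point), so 4 is optimal.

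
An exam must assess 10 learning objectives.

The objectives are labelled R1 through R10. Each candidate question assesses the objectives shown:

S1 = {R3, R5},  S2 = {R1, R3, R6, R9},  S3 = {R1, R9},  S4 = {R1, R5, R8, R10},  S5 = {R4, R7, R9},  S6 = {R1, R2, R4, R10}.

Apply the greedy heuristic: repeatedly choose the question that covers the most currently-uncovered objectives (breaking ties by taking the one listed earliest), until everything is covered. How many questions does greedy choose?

Greedy: pick S2 (covers 4 new) → pick S4 (covers 3 new) → pick S5 (covers 2 new) → pick S6 (covers 1 new). Total picks: 4.

4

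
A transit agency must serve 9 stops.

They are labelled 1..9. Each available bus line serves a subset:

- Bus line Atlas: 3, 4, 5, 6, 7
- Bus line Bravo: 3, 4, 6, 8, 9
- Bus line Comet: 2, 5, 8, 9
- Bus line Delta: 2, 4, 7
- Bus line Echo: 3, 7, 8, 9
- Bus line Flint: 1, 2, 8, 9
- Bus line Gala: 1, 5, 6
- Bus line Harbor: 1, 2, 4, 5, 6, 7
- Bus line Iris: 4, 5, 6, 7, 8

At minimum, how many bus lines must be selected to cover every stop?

Atlas and Flint together: Atlas ∪ Flint = {1, 2, 3, 4, 5, 6, 7, 8, 9} — every stop is covered.
No single bus line has all 9 stops (the largest, Harbor, has 6), so 2 is optimal.

2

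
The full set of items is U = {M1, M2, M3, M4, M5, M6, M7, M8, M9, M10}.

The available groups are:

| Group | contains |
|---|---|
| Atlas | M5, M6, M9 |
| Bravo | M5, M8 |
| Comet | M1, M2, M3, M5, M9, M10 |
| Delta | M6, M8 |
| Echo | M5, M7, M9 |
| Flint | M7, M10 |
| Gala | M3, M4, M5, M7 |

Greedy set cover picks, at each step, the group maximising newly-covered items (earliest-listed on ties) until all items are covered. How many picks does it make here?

Greedy: pick Comet (covers 6 new) → pick Delta (covers 2 new) → pick Gala (covers 2 new). Total picks: 3.

3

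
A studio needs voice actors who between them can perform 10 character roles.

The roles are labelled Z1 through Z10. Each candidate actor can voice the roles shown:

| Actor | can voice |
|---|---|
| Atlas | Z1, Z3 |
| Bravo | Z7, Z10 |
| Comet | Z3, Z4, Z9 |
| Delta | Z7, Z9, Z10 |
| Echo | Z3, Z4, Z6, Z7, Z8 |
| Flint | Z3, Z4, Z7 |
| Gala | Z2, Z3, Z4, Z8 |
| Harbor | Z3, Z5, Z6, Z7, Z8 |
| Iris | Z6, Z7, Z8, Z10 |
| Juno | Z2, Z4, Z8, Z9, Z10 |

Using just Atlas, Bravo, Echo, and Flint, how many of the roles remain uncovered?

Union of Atlas, Bravo, Echo, Flint = {Z1, Z3, Z4, Z6, Z7, Z8, Z10}.
Not covered: Z2, Z5, Z9 — 3 roles.

3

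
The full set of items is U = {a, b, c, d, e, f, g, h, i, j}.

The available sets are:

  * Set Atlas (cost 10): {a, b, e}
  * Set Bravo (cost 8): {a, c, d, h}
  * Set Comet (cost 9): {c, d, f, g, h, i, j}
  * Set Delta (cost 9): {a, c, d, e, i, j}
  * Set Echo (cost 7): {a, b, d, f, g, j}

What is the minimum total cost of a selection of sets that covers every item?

Atlas, Comet together cover every item (Atlas ∪ Comet = {a, b, c, d, e, f, g, h, i, j}); total cost 10 + 9 = 19.
The greedy pick Echo, Comet, Delta costs 25; no covering selection beats 19.

19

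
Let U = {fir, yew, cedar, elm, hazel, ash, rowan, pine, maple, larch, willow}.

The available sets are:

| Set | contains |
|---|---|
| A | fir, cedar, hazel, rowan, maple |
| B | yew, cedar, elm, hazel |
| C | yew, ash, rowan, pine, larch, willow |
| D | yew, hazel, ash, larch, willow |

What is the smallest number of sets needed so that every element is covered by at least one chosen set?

A and B and C together: A ∪ B ∪ C = {fir, yew, cedar, elm, hazel, ash, rowan, pine, maple, larch, willow} — every element is covered.
Only A contains fir, so A is forced; the remaining 6 elements need at least 2 more sets (each remaining set adds at most 5) — so at least 3 sets are needed, and 3 is optimal.

3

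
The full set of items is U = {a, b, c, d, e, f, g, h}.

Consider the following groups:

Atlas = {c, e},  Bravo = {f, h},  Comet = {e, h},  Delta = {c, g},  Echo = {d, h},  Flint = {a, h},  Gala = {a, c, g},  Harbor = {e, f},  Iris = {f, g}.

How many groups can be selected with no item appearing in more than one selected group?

3

Delta, Flint, Harbor are pairwise disjoint (Delta={c,g}; Flint={a,h}; Harbor={e,f}).
Every remaining group overlaps one of these, and no 4 of the listed groups are pairwise disjoint, so 3 is the maximum.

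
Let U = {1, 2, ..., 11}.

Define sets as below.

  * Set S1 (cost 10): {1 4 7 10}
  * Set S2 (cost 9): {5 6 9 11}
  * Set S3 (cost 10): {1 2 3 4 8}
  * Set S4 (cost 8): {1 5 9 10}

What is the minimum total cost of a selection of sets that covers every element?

S1, S2, S3 together cover every element (S1 ∪ S2 ∪ S3 = {1, 2, 3, 4, 5, 6, 7, 8, 9, 10, 11}); total cost 10 + 9 + 10 = 29.
No covering selection has total cost below 29.

29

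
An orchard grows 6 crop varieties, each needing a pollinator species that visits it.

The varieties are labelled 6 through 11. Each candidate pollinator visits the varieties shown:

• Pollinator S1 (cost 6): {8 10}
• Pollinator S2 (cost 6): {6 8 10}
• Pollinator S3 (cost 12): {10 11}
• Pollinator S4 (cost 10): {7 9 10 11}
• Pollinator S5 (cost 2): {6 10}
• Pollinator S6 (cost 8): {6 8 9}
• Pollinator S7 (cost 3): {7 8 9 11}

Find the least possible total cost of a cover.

S5, S7 together cover every variety (S5 ∪ S7 = {6, 7, 8, 9, 10, 11}); total cost 2 + 3 = 5.
No covering selection has total cost below 5.

5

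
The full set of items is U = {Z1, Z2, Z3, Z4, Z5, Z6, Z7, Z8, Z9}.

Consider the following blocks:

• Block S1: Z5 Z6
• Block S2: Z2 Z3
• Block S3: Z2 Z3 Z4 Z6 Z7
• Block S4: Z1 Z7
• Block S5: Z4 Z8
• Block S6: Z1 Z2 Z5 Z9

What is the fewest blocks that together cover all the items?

S3 and S5 and S6 together: S3 ∪ S5 ∪ S6 = {Z1, Z2, Z3, Z4, Z5, Z6, Z7, Z8, Z9} — every item is covered.
Only S5 contains Z8, so S5 is forced; the remaining 7 items need at least 2 more blocks (each remaining block adds at most 4) — so at least 3 blocks are needed, and 3 is optimal.

3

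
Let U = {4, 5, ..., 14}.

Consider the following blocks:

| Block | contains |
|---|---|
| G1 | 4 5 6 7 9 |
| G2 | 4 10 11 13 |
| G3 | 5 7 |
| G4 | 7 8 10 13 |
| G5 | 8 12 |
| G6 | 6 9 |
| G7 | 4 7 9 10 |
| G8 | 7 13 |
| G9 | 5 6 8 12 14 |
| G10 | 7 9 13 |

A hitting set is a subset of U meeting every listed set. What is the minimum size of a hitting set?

4

Take H = {7, 9, 12, 13}. Each listed block contains at least one of these, so H is a hitting set of size 4.
The blocks G2, G3, G5, G6 are pairwise disjoint, so any hitting set needs a separate element for each — at least 4. Hence 4 is optimal.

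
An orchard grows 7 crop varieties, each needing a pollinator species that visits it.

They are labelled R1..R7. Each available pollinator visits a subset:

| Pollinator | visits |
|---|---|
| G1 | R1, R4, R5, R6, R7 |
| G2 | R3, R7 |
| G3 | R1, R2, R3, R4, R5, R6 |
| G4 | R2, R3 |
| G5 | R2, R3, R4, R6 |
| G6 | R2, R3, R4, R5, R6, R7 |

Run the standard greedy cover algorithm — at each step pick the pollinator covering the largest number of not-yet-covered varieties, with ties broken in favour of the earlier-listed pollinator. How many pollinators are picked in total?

2

Greedy: pick G3 (covers 6 new) → pick G1 (covers 1 new). Total picks: 2.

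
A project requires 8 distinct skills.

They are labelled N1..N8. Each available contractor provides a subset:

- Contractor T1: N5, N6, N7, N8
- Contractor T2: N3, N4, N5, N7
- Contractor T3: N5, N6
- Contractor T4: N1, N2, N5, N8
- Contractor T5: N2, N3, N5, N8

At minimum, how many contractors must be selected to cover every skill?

3

T2 and T3 and T4 together: T2 ∪ T3 ∪ T4 = {N1, N2, N3, N4, N5, N6, N7, N8} — every skill is covered.
Only T4 contains N1, so T4 is forced; the remaining 4 skills need at least 2 more contractors (each remaining contractor adds at most 3) — so at least 3 contractors are needed, and 3 is optimal.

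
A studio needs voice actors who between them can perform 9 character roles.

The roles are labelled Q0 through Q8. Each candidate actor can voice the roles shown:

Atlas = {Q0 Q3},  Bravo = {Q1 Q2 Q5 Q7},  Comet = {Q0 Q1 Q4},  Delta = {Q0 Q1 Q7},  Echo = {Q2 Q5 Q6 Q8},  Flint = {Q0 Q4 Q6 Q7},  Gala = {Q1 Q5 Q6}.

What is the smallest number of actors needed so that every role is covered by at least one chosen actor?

4

Atlas and Bravo and Echo and Flint together: Atlas ∪ Bravo ∪ Echo ∪ Flint = {Q0, Q1, Q2, Q3, Q4, Q5, Q6, Q7, Q8} — every role is covered.
No 3 of the 7 actors cover everything (all 35 combinations miss at least one role), so 4 is optimal.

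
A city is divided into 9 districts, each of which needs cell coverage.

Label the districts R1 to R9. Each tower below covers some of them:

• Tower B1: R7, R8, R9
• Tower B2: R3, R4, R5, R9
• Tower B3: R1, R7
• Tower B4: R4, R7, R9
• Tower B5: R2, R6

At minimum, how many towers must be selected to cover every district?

B1 and B2 and B3 and B5 together: B1 ∪ B2 ∪ B3 ∪ B5 = {R1, R2, R3, R4, R5, R6, R7, R8, R9} — every district is covered.
Only B2 contains R3, so B2 is forced; the remaining 5 districts need at least 3 more towers (each remaining tower adds at most 2) — so at least 4 towers are needed, and 4 is optimal.

4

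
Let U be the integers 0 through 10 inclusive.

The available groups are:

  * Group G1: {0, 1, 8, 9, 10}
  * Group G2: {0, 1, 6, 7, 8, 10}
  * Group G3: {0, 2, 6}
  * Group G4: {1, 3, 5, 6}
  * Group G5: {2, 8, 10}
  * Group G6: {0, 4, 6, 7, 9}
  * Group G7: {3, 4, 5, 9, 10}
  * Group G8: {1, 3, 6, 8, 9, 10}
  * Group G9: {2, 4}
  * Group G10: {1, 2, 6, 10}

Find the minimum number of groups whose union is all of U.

G2 and G7 and G10 together: G2 ∪ G7 ∪ G10 = {0, 1, 2, 3, 4, 5, 6, 7, 8, 9, 10} — every point is covered.
No 2 of the 10 groups cover everything (all 45 combinations miss at least one point), so 3 is optimal.

3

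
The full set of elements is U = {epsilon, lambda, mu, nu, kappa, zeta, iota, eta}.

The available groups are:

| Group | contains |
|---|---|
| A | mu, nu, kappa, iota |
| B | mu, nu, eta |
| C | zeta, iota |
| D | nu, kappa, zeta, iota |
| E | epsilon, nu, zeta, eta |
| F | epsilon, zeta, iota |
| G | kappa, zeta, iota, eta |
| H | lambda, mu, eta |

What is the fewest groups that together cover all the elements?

3

E and G and H together: E ∪ G ∪ H = {epsilon, lambda, mu, nu, kappa, zeta, iota, eta} — every element is covered.
Only H contains lambda, so H is forced; the remaining 5 elements need at least 2 more groups (each remaining group adds at most 4) — so at least 3 groups are needed, and 3 is optimal.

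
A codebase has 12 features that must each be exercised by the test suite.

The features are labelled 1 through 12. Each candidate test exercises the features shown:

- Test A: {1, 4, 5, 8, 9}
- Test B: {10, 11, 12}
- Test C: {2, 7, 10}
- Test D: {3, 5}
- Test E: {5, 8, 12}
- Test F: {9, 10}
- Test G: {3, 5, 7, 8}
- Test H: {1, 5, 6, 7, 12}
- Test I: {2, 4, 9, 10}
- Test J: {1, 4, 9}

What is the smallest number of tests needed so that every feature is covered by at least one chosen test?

B and G and H and I together: B ∪ G ∪ H ∪ I = {1, 2, 3, 4, 5, 6, 7, 8, 9, 10, 11, 12} — every feature is covered.
No 3 of the 10 tests cover everything (all 120 combinations miss at least one feature), so 4 is optimal.

4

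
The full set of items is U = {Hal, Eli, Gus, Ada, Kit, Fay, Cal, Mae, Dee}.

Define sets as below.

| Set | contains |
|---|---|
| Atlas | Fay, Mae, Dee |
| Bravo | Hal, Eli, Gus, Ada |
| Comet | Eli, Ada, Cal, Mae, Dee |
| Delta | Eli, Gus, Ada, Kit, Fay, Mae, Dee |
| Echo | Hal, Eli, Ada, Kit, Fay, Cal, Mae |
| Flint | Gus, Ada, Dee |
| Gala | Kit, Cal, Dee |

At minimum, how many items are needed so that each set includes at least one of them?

2

Take H = {Eli, Dee}. Each listed set contains at least one of these, so H is a hitting set of size 2.
The sets Atlas, Bravo are pairwise disjoint, so any hitting set needs a separate item for each — at least 2. Hence 2 is optimal.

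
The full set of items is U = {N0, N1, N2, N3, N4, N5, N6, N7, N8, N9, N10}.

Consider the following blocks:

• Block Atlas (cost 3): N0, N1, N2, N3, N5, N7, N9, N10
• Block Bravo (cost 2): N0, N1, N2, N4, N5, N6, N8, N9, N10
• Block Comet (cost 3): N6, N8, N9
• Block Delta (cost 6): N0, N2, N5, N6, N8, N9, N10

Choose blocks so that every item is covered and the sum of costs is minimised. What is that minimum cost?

5

Atlas, Bravo together cover every item (Atlas ∪ Bravo = {N0, N1, N2, N3, N4, N5, N6, N7, N8, N9, N10}); total cost 3 + 2 = 5.
No covering selection has total cost below 5.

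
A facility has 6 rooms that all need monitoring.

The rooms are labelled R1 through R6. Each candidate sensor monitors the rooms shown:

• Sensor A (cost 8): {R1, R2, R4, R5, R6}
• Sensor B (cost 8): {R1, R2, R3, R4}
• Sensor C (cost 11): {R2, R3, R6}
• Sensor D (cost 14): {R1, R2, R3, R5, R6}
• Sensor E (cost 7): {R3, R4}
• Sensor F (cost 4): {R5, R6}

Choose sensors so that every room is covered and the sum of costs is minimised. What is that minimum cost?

B, F together cover every room (B ∪ F = {R1, R2, R3, R4, R5, R6}); total cost 8 + 4 = 12.
The greedy pick A, E costs 15; no covering selection beats 12.

12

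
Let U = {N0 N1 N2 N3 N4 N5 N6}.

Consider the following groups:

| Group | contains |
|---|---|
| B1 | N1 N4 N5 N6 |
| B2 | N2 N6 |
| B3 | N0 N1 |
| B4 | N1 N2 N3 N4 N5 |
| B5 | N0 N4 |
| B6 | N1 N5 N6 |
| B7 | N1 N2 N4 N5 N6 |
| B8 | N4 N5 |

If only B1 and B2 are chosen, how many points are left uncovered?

Union of B1, B2 = {N1, N2, N4, N5, N6}.
Not covered: N0, N3 — 2 points.

2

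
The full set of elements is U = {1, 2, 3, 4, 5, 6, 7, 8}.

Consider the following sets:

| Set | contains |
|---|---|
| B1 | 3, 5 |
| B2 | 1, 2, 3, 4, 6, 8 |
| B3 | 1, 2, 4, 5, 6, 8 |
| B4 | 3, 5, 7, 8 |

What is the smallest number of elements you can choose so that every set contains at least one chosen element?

2

Take H = {3, 6}. Each listed set contains at least one of these, so H is a hitting set of size 2.
No single element lies in every set, so at least 2 are needed and 2 is optimal.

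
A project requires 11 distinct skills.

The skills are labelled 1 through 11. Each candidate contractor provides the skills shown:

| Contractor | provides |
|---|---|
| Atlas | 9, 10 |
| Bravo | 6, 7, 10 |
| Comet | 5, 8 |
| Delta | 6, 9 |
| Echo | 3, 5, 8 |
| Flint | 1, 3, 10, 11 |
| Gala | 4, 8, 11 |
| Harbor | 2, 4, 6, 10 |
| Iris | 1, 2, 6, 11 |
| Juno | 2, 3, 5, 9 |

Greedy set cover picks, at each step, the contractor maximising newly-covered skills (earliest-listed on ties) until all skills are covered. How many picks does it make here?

5

Greedy: pick Flint (covers 4 new) → pick Harbor (covers 3 new) → pick Comet (covers 2 new) → pick Atlas (covers 1 new) → pick Bravo (covers 1 new). Total picks: 5.
(The true minimum cover uses only 4 contractors, so greedy is not optimal here.)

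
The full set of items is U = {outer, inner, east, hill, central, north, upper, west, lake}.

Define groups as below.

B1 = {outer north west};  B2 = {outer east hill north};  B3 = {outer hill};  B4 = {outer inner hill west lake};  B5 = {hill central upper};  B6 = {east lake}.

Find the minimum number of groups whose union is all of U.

3

B2 and B4 and B5 together: B2 ∪ B4 ∪ B5 = {outer, inner, east, hill, central, north, upper, west, lake} — every item is covered.
Only B4 contains inner, so B4 is forced; the remaining 4 items need at least 2 more groups (each remaining group adds at most 2) — so at least 3 groups are needed, and 3 is optimal.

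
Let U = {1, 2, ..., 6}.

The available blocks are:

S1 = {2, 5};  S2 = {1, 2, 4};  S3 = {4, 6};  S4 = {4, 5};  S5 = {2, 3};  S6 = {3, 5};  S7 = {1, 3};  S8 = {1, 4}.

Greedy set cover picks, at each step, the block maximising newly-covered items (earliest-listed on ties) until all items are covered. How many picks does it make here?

Greedy: pick S2 (covers 3 new) → pick S6 (covers 2 new) → pick S3 (covers 1 new). Total picks: 3.

3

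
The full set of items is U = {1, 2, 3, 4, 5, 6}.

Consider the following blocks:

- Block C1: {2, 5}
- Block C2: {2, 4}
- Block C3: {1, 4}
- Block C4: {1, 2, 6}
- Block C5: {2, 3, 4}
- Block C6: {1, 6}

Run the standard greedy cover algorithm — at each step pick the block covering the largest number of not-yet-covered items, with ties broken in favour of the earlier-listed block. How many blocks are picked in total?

3

Greedy: pick C4 (covers 3 new) → pick C5 (covers 2 new) → pick C1 (covers 1 new). Total picks: 3.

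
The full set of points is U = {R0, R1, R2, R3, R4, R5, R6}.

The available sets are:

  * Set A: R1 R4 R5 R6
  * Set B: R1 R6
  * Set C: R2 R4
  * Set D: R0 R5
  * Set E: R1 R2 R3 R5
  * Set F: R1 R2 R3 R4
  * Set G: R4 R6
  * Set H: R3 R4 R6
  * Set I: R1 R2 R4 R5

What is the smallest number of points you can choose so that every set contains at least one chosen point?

3

The 3 points {R2, R5, R6} hit every set.
The sets B, C, D are pairwise disjoint, so any hitting set needs a separate point for each — at least 3. Hence 3 is optimal.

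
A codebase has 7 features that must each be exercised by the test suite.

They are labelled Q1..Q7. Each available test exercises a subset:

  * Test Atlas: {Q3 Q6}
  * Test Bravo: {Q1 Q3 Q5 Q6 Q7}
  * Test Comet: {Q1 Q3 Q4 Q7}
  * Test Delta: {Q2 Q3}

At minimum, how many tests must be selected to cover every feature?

Take {Bravo, Comet, Delta}. Their union is {Q1, Q2, Q3, Q4, Q5, Q6, Q7}, which is all 7 features.
Only Delta contains Q2, so Delta is forced; the remaining 5 features need at least 2 more tests (each remaining test adds at most 4) — so at least 3 tests are needed, and 3 is optimal.

3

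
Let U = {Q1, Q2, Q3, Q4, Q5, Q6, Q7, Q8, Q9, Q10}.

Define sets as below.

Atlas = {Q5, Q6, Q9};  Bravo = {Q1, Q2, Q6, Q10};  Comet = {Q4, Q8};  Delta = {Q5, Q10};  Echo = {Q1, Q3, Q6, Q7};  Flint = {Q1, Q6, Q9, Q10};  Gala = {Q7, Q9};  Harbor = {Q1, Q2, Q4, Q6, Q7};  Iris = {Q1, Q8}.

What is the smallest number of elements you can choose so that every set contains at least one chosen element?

The 4 elements {Q5, Q6, Q8, Q9} hit every set.
No choice of 3 elements meets every set, so 4 is the minimum.

4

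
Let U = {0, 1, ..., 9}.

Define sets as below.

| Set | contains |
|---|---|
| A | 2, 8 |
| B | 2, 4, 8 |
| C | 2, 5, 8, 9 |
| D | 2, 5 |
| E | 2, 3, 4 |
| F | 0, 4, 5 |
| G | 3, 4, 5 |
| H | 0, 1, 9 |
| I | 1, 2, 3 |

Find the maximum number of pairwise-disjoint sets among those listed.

3

A, G, H are pairwise disjoint (A={2,8}; G={3,4,5}; H={0,1,9}).
Every remaining set overlaps one of these, and no 4 of the listed sets are pairwise disjoint, so 3 is the maximum.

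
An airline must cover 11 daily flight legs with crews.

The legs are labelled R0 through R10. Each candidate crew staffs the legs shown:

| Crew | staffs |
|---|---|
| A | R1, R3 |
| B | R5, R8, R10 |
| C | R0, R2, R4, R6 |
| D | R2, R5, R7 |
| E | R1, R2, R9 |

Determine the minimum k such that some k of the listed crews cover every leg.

5

Take {A, B, C, D, E}. Their union is {R0, R1, R2, R3, R4, R5, R6, R7, R8, R9, R10}, which is all 11 legs.
No 4 of the 5 crews cover everything (all 5 combinations miss at least one leg), so 5 is optimal.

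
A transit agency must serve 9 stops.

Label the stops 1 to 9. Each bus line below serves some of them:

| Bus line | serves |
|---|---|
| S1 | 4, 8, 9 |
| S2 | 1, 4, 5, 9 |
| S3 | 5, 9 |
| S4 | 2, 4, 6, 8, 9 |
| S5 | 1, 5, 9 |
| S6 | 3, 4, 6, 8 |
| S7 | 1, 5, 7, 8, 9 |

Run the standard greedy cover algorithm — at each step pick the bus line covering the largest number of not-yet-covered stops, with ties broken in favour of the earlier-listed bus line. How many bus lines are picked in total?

3

Greedy: pick S4 (covers 5 new) → pick S7 (covers 3 new) → pick S6 (covers 1 new). Total picks: 3.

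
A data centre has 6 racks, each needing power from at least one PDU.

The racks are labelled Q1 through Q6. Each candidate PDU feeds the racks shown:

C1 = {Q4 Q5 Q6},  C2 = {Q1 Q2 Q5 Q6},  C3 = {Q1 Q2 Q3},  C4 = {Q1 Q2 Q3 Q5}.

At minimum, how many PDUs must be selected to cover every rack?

2

C1 and C3 together: C1 ∪ C3 = {Q1, Q2, Q3, Q4, Q5, Q6} — every rack is covered.
No single PDU has all 6 racks (the largest, C2, has 4), so 2 is optimal.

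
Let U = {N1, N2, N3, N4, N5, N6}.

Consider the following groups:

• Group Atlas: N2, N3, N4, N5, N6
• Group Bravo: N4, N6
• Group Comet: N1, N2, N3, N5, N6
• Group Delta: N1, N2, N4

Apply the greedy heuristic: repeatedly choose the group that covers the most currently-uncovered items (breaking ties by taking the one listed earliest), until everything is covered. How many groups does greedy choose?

2

Greedy: pick Atlas (covers 5 new) → pick Comet (covers 1 new). Total picks: 2.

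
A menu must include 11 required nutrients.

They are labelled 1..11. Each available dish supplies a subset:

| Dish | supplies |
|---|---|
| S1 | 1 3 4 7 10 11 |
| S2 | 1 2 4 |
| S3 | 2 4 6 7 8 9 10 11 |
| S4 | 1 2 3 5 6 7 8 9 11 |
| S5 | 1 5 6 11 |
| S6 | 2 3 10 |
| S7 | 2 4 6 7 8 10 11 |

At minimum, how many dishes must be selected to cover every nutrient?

Take {S1, S4}. Their union is {1, 2, 3, 4, 5, 6, 7, 8, 9, 10, 11}, which is all 11 nutrients.
No single dish has all 11 nutrients (the largest, S4, has 9), so 2 is optimal.

2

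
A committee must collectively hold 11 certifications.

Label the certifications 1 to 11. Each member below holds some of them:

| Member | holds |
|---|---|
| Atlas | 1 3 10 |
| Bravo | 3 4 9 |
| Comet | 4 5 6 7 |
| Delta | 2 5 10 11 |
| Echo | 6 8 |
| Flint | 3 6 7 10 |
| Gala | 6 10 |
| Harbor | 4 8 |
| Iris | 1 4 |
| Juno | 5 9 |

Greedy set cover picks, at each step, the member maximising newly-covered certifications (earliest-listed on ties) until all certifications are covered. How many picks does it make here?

Greedy: pick Comet (covers 4 new) → pick Atlas (covers 3 new) → pick Delta (covers 2 new) → pick Bravo (covers 1 new) → pick Echo (covers 1 new). Total picks: 5.

5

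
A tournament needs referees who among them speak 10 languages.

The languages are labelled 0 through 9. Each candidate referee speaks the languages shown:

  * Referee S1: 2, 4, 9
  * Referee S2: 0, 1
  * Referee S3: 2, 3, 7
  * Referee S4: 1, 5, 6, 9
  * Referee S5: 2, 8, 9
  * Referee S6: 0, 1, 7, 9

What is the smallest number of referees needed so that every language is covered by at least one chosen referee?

Take {S1, S2, S3, S4, S5}. Their union is {0, 1, 2, 3, 4, 5, 6, 7, 8, 9}, which is all 10 languages.
No 4 of the 6 referees cover everything (all 15 combinations miss at least one language), so 5 is optimal.

5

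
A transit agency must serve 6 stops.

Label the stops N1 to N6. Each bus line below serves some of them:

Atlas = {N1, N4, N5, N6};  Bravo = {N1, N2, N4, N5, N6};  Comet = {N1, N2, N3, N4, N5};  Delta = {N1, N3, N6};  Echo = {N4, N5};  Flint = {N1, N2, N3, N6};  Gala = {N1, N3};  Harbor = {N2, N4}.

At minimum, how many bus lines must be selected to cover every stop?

2

Take {Atlas, Comet}. Their union is {N1, N2, N3, N4, N5, N6}, which is all 6 stops.
No single bus line has all 6 stops (the largest, Bravo, has 5), so 2 is optimal.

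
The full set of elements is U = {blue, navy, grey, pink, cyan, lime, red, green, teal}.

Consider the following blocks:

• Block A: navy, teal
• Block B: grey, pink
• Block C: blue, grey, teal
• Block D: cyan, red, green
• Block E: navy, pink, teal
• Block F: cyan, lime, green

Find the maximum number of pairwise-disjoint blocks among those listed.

A, B, F are pairwise disjoint (A={navy,teal}; B={grey,pink}; F={cyan,lime,green}).
Every remaining block overlaps one of these, and no 4 of the listed blocks are pairwise disjoint, so 3 is the maximum.

3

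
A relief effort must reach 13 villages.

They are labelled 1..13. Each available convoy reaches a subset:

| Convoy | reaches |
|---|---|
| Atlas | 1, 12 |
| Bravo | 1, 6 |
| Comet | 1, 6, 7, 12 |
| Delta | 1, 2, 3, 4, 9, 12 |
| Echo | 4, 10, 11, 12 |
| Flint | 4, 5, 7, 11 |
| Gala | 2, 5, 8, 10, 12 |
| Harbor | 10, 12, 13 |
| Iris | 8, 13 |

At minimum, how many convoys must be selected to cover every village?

Comet and Delta and Echo and Gala and Iris together: Comet ∪ Delta ∪ Echo ∪ Gala ∪ Iris = {1, 2, 3, 4, 5, 6, 7, 8, 9, 10, 11, 12, 13} — every village is covered.
No 4 of the 9 convoys cover everything (all 126 combinations miss at least one village), so 5 is optimal.

5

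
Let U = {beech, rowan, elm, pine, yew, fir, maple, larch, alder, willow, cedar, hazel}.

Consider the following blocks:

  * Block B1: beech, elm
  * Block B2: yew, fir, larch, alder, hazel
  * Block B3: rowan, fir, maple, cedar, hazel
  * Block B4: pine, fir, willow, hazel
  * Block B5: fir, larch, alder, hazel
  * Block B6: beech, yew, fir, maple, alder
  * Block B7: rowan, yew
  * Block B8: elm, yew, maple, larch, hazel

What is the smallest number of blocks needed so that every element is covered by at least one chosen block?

Take {B3, B4, B6, B8}. Their union is {beech, rowan, elm, pine, yew, fir, maple, larch, alder, willow, cedar, hazel}, which is all 12 elements.
Only B3 contains cedar, so B3 is forced; the remaining 7 elements need at least 3 more blocks (each remaining block adds at most 3) — so at least 4 blocks are needed, and 4 is optimal.

4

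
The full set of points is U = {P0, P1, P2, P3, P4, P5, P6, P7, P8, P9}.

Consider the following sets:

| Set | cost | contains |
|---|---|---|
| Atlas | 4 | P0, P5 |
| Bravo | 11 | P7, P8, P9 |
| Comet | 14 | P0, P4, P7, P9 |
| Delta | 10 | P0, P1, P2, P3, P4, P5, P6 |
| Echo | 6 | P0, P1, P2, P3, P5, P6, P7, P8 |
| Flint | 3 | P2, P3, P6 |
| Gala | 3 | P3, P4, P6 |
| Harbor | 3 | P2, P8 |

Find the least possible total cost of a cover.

Bravo, Echo, Gala together cover every point (Bravo ∪ Echo ∪ Gala = {P0, P1, P2, P3, P4, P5, P6, P7, P8, P9}); total cost 11 + 6 + 3 = 20.
No covering selection has total cost below 20.

20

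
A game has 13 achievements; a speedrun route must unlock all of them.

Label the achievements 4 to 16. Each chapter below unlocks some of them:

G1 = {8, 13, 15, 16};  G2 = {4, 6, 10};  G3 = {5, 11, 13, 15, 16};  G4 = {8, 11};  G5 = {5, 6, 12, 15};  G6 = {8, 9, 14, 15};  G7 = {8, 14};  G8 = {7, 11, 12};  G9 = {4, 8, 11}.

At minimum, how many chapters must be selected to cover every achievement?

G2 and G3 and G6 and G8 together: G2 ∪ G3 ∪ G6 ∪ G8 = {4, 5, 6, 7, 8, 9, 10, 11, 12, 13, 14, 15, 16} — every achievement is covered.
Only G8 contains 7, so G8 is forced; the remaining 10 achievements need at least 3 more chapters (each remaining chapter adds at most 4) — so at least 4 chapters are needed, and 4 is optimal.

4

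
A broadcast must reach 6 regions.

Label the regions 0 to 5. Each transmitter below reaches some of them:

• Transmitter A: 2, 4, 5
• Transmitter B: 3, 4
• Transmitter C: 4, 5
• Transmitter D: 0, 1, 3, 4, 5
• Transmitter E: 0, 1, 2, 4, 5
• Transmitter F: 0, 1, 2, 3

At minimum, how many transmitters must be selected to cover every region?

Take {D, F}. Their union is {0, 1, 2, 3, 4, 5}, which is all 6 regions.
No single transmitter has all 6 regions (the largest, D, has 5), so 2 is optimal.

2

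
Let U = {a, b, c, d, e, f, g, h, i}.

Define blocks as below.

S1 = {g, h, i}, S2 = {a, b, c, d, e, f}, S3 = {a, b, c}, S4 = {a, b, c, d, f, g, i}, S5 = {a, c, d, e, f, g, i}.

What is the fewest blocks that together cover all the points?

Take {S1, S2}. Their union is {a, b, c, d, e, f, g, h, i}, which is all 9 points.
No single block has all 9 points (the largest, S4, has 7), so 2 is optimal.

2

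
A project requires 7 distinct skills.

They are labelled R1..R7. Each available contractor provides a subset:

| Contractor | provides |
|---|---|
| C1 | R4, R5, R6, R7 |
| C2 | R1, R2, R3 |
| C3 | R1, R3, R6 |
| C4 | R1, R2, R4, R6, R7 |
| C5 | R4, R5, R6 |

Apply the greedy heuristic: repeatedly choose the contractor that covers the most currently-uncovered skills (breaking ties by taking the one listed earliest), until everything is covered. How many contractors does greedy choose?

3

Greedy: pick C4 (covers 5 new) → pick C1 (covers 1 new) → pick C2 (covers 1 new). Total picks: 3.
(The true minimum cover uses only 2 contractors, so greedy is not optimal here.)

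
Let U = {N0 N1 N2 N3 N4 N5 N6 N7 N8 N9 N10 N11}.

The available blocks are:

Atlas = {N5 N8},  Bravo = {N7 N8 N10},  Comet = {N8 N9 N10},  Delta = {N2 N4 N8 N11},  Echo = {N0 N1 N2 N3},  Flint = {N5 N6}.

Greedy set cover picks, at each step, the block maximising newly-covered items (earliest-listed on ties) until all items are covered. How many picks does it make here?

5

Greedy: pick Delta (covers 4 new) → pick Echo (covers 3 new) → pick Bravo (covers 2 new) → pick Flint (covers 2 new) → pick Comet (covers 1 new). Total picks: 5.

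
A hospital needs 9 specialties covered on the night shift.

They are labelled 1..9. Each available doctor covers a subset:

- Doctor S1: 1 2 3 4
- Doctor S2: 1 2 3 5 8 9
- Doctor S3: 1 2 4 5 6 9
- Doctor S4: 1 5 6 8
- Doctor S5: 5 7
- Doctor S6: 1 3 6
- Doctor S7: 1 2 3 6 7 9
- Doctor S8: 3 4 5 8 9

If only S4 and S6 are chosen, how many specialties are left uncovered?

Union of S4, S6 = {1, 3, 5, 6, 8}.
Not covered: 2, 4, 7, 9 — 4 specialties.

4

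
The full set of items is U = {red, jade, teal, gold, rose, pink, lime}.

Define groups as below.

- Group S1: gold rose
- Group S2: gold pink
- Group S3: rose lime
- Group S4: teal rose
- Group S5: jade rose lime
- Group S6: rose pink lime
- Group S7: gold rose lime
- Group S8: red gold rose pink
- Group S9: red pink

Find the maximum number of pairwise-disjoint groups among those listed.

2

S2, S4 are pairwise disjoint (S2={gold,pink}; S4={teal,rose}).
Every remaining group overlaps one of these, and no 3 of the listed groups are pairwise disjoint, so 2 is the maximum.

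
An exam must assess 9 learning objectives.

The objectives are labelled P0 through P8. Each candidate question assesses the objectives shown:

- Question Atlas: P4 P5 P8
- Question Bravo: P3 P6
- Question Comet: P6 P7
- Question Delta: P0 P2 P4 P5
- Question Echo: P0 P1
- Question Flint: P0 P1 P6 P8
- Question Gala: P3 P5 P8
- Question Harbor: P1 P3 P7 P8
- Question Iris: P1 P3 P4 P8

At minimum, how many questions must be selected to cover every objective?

Comet and Delta and Iris together: Comet ∪ Delta ∪ Iris = {P0, P1, P2, P3, P4, P5, P6, P7, P8} — every objective is covered.
Each question has at most 4 objectives, and 2·4 = 8 < 9 — so at least 3 questions are needed, and 3 is optimal.

3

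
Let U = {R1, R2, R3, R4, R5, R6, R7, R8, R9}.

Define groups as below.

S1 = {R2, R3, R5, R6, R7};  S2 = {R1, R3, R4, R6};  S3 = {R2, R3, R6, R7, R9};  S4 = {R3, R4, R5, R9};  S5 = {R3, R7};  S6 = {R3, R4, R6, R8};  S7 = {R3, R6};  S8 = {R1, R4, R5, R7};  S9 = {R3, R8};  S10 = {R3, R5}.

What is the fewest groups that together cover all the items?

3

S3, S8, and S9 cover everything between them: the union {R1, R2, R3, R4, R5, R6, R7, R8, R9} is all of U.
No 2 of the 10 groups cover everything (all 45 combinations miss at least one item), so 3 is optimal.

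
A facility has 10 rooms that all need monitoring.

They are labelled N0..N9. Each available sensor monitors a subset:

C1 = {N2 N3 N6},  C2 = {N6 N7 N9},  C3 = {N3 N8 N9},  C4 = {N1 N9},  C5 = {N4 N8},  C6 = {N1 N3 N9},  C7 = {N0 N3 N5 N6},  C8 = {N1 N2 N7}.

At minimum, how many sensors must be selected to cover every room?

C3 and C5 and C7 and C8 together: C3 ∪ C5 ∪ C7 ∪ C8 = {N0, N1, N2, N3, N4, N5, N6, N7, N8, N9} — every room is covered.
No 3 of the 8 sensors cover everything (all 56 combinations miss at least one room), so 4 is optimal.

4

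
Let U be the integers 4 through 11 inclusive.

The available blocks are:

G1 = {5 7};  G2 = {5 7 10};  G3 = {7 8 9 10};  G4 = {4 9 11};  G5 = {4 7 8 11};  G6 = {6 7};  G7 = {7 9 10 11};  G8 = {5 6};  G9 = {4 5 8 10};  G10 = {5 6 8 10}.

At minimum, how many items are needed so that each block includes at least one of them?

The 3 items {4, 5, 7} hit every block.
No choice of 2 items meets every block, so 3 is the minimum.

3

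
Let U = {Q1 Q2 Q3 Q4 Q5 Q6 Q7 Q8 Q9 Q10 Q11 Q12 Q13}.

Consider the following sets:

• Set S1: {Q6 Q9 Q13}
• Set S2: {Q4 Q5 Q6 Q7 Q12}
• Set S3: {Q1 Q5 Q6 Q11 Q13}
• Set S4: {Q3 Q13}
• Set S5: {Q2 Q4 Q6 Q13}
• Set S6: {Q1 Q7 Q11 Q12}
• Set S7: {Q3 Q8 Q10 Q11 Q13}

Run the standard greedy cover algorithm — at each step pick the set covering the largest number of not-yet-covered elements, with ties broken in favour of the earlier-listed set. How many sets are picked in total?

Greedy: pick S2 (covers 5 new) → pick S7 (covers 5 new) → pick S1 (covers 1 new) → pick S3 (covers 1 new) → pick S5 (covers 1 new). Total picks: 5.

5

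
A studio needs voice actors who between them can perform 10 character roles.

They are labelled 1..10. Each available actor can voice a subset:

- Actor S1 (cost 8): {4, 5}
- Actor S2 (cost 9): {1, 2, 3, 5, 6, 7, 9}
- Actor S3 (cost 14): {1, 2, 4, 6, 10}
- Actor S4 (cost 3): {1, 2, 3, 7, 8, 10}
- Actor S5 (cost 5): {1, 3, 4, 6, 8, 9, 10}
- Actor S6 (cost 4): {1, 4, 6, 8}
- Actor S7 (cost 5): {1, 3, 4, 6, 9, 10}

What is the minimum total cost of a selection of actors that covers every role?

S2, S5 together cover every role (S2 ∪ S5 = {1, 2, 3, 4, 5, 6, 7, 8, 9, 10}); total cost 9 + 5 = 14.
The greedy pick S4, S5, S1 costs 16; no covering selection beats 14.

14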